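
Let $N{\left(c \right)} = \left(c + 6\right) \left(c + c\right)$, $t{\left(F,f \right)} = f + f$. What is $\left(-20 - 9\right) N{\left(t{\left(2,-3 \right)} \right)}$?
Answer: $0$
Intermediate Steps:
$t{\left(F,f \right)} = 2 f$
$N{\left(c \right)} = 2 c \left(6 + c\right)$ ($N{\left(c \right)} = \left(6 + c\right) 2 c = 2 c \left(6 + c\right)$)
$\left(-20 - 9\right) N{\left(t{\left(2,-3 \right)} \right)} = \left(-20 - 9\right) 2 \cdot 2 \left(-3\right) \left(6 + 2 \left(-3\right)\right) = - 29 \cdot 2 \left(-6\right) \left(6 - 6\right) = - 29 \cdot 2 \left(-6\right) 0 = \left(-29\right) 0 = 0$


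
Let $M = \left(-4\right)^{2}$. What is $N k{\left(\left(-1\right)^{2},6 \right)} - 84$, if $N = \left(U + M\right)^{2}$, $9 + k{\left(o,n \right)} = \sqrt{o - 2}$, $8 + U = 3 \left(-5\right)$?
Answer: $-525 + 49 i \approx -525.0 + 49.0 i$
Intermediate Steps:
$M = 16$
$U = -23$ ($U = -8 + 3 \left(-5\right) = -8 - 15 = -23$)
$k{\left(o,n \right)} = -9 + \sqrt{-2 + o}$ ($k{\left(o,n \right)} = -9 + \sqrt{o - 2} = -9 + \sqrt{-2 + o}$)
$N = 49$ ($N = \left(-23 + 16\right)^{2} = \left(-7\right)^{2} = 49$)
$N k{\left(\left(-1\right)^{2},6 \right)} - 84 = 49 \left(-9 + \sqrt{-2 + \left(-1\right)^{2}}\right) - 84 = 49 \left(-9 + \sqrt{-2 + 1}\right) - 84 = 49 \left(-9 + \sqrt{-1}\right) - 84 = 49 \left(-9 + i\right) - 84 = \left(-441 + 49 i\right) - 84 = -525 + 49 i$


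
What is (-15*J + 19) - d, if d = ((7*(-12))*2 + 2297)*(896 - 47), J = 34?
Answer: -1808012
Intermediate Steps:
d = 1807521 (d = (-84*2 + 2297)*849 = (-168 + 2297)*849 = 2129*849 = 1807521)
(-15*J + 19) - d = (-15*34 + 19) - 1*1807521 = (-510 + 19) - 1807521 = -491 - 1807521 = -1808012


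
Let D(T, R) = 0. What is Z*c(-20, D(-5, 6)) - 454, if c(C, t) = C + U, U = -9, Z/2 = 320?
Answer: -19014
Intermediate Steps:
Z = 640 (Z = 2*320 = 640)
c(C, t) = -9 + C (c(C, t) = C - 9 = -9 + C)
Z*c(-20, D(-5, 6)) - 454 = 640*(-9 - 20) - 454 = 640*(-29) - 454 = -18560 - 454 = -19014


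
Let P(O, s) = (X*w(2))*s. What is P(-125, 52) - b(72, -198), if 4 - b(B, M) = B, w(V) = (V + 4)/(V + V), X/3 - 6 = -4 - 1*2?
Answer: 68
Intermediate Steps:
X = 0 (X = 18 + 3*(-4 - 1*2) = 18 + 3*(-4 - 2) = 18 + 3*(-6) = 18 - 18 = 0)
w(V) = (4 + V)/(2*V) (w(V) = (4 + V)/((2*V)) = (4 + V)*(1/(2*V)) = (4 + V)/(2*V))
P(O, s) = 0 (P(O, s) = (0*((½)*(4 + 2)/2))*s = (0*((½)*(½)*6))*s = (0*(3/2))*s = 0*s = 0)
b(B, M) = 4 - B
P(-125, 52) - b(72, -198) = 0 - (4 - 1*72) = 0 - (4 - 72) = 0 - 1*(-68) = 0 + 68 = 68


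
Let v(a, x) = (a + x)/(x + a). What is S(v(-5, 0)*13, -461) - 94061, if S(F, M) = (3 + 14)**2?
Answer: -93772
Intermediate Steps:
v(a, x) = 1 (v(a, x) = (a + x)/(a + x) = 1)
S(F, M) = 289 (S(F, M) = 17**2 = 289)
S(v(-5, 0)*13, -461) - 94061 = 289 - 94061 = -93772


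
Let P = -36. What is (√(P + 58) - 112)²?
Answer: (112 - √22)² ≈ 11515.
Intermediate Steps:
(√(P + 58) - 112)² = (√(-36 + 58) - 112)² = (√22 - 112)² = (-112 + √22)²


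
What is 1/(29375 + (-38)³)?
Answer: -1/25497 ≈ -3.9220e-5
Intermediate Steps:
1/(29375 + (-38)³) = 1/(29375 - 54872) = 1/(-25497) = -1/25497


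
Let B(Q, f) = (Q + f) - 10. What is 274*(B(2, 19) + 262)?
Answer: 74802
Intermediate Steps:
B(Q, f) = -10 + Q + f
274*(B(2, 19) + 262) = 274*((-10 + 2 + 19) + 262) = 274*(11 + 262) = 274*273 = 74802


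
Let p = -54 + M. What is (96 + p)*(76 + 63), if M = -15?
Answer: 3753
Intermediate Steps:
p = -69 (p = -54 - 15 = -69)
(96 + p)*(76 + 63) = (96 - 69)*(76 + 63) = 27*139 = 3753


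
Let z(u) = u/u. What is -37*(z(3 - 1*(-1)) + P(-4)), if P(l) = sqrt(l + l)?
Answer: -37 - 74*I*sqrt(2) ≈ -37.0 - 104.65*I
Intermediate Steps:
z(u) = 1
P(l) = sqrt(2)*sqrt(l) (P(l) = sqrt(2*l) = sqrt(2)*sqrt(l))
-37*(z(3 - 1*(-1)) + P(-4)) = -37*(1 + sqrt(2)*sqrt(-4)) = -37*(1 + sqrt(2)*(2*I)) = -37*(1 + 2*I*sqrt(2)) = -37 - 74*I*sqrt(2)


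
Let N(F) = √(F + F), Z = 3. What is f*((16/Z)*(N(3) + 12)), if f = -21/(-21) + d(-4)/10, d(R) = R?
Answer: 192/5 + 16*√6/5 ≈ 46.238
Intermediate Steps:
N(F) = √2*√F (N(F) = √(2*F) = √2*√F)
f = ⅗ (f = -21/(-21) - 4/10 = -21*(-1/21) - 4*⅒ = 1 - ⅖ = ⅗ ≈ 0.60000)
f*((16/Z)*(N(3) + 12)) = 3*((16/3)*(√2*√3 + 12))/5 = 3*((16*(⅓))*(√6 + 12))/5 = 3*(16*(12 + √6)/3)/5 = 3*(64 + 16*√6/3)/5 = 192/5 + 16*√6/5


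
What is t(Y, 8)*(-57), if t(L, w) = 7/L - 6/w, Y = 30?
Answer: 589/20 ≈ 29.450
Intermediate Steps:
t(L, w) = -6/w + 7/L
t(Y, 8)*(-57) = (-6/8 + 7/30)*(-57) = (-6*1/8 + 7*(1/30))*(-57) = (-3/4 + 7/30)*(-57) = -31/60*(-57) = 589/20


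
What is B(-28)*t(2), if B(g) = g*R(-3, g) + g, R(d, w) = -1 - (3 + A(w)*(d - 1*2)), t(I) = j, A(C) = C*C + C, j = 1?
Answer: -105756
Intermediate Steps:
A(C) = C + C**2 (A(C) = C**2 + C = C + C**2)
t(I) = 1
R(d, w) = -4 - w*(1 + w)*(-2 + d) (R(d, w) = -1 - (3 + (w*(1 + w))*(d - 1*2)) = -1 - (3 + (w*(1 + w))*(d - 2)) = -1 - (3 + (w*(1 + w))*(-2 + d)) = -1 - (3 + w*(1 + w)*(-2 + d)) = -1 + (-3 - w*(1 + w)*(-2 + d)) = -4 - w*(1 + w)*(-2 + d))
B(g) = g + g*(-4 + 5*g*(1 + g)) (B(g) = g*(-4 + 2*g*(1 + g) - 1*(-3)*g*(1 + g)) + g = g*(-4 + 2*g*(1 + g) + 3*g*(1 + g)) + g = g*(-4 + 5*g*(1 + g)) + g = g + g*(-4 + 5*g*(1 + g)))
B(-28)*t(2) = -28*(-3 + 5*(-28)*(1 - 28))*1 = -28*(-3 + 5*(-28)*(-27))*1 = -28*(-3 + 3780)*1 = -28*3777*1 = -105756*1 = -105756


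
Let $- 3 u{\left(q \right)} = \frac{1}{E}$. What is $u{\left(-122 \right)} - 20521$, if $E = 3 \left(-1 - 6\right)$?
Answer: $- \frac{1292822}{63} \approx -20521.0$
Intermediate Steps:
$E = -21$ ($E = 3 \left(-7\right) = -21$)
$u{\left(q \right)} = \frac{1}{63}$ ($u{\left(q \right)} = - \frac{1}{3 \left(-21\right)} = \left(- \frac{1}{3}\right) \left(- \frac{1}{21}\right) = \frac{1}{63}$)
$u{\left(-122 \right)} - 20521 = \frac{1}{63} - 20521 = - \frac{1292822}{63}$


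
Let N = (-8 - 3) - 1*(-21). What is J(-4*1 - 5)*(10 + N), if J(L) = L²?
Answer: 1620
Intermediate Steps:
N = 10 (N = -11 + 21 = 10)
J(-4*1 - 5)*(10 + N) = (-4*1 - 5)²*(10 + 10) = (-4 - 5)²*20 = (-9)²*20 = 81*20 = 1620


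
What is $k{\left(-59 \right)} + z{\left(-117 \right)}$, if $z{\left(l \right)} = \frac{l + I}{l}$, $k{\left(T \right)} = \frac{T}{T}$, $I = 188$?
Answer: $\frac{46}{117} \approx 0.39316$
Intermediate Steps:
$k{\left(T \right)} = 1$
$z{\left(l \right)} = \frac{188 + l}{l}$ ($z{\left(l \right)} = \frac{l + 188}{l} = \frac{188 + l}{l}$)
$k{\left(-59 \right)} + z{\left(-117 \right)} = 1 + \frac{188 - 117}{-117} = 1 - \frac{71}{117} = \frac{46}{117}$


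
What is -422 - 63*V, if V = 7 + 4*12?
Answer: -3887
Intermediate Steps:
V = 55 (V = 7 + 48 = 55)
-422 - 63*V = -422 - 63*55 = -422 - 3465 = -3887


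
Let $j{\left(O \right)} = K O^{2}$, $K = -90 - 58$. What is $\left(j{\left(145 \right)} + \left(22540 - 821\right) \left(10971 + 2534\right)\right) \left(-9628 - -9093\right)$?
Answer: $-155258816325$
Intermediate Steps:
$K = -148$
$j{\left(O \right)} = - 148 O^{2}$
$\left(j{\left(145 \right)} + \left(22540 - 821\right) \left(10971 + 2534\right)\right) \left(-9628 - -9093\right) = \left(- 148 \cdot 145^{2} + \left(22540 - 821\right) \left(10971 + 2534\right)\right) \left(-9628 - -9093\right) = \left(\left(-148\right) 21025 + 21719 \cdot 13505\right) \left(-9628 + \left(-10850 + 19943\right)\right) = \left(-3111700 + 293315095\right) \left(-9628 + 9093\right) = 290203395 \left(-535\right) = -155258816325$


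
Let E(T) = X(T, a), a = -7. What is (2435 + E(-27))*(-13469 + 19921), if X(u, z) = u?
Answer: 15536416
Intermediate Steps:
E(T) = T
(2435 + E(-27))*(-13469 + 19921) = (2435 - 27)*(-13469 + 19921) = 2408*6452 = 15536416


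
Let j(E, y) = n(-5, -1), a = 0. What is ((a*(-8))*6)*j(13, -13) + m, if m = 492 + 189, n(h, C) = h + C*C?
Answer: 681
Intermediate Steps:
n(h, C) = h + C**2
j(E, y) = -4 (j(E, y) = -5 + (-1)**2 = -5 + 1 = -4)
m = 681
((a*(-8))*6)*j(13, -13) + m = ((0*(-8))*6)*(-4) + 681 = (0*6)*(-4) + 681 = 0*(-4) + 681 = 0 + 681 = 681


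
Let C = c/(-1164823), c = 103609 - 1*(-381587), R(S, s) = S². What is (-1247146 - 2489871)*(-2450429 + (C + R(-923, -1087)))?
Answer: 6958213732941813832/1164823 ≈ 5.9736e+12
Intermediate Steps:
c = 485196 (c = 103609 + 381587 = 485196)
C = -485196/1164823 (C = 485196/(-1164823) = 485196*(-1/1164823) = -485196/1164823 ≈ -0.41654)
(-1247146 - 2489871)*(-2450429 + (C + R(-923, -1087))) = (-1247146 - 2489871)*(-2450429 + (-485196/1164823 + (-923)²)) = -3737017*(-2450429 + (-485196/1164823 + 851929)) = -3737017*(-2450429 + 992346008371/1164823) = -3737017*(-1861970050696/1164823) = 6958213732941813832/1164823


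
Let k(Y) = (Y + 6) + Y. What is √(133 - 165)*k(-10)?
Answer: -56*I*√2 ≈ -79.196*I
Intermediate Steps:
k(Y) = 6 + 2*Y (k(Y) = (6 + Y) + Y = 6 + 2*Y)
√(133 - 165)*k(-10) = √(133 - 165)*(6 + 2*(-10)) = √(-32)*(6 - 20) = (4*I*√2)*(-14) = -56*I*√2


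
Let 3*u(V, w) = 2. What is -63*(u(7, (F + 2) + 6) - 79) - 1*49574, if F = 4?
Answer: -44639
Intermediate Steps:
u(V, w) = ⅔ (u(V, w) = (⅓)*2 = ⅔)
-63*(u(7, (F + 2) + 6) - 79) - 1*49574 = -63*(⅔ - 79) - 1*49574 = -63*(-235/3) - 49574 = 4935 - 49574 = -44639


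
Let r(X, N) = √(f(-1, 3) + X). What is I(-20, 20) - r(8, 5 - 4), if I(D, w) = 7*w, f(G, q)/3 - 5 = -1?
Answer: 140 - 2*√5 ≈ 135.53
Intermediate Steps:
f(G, q) = 12 (f(G, q) = 15 + 3*(-1) = 15 - 3 = 12)
r(X, N) = √(12 + X)
I(-20, 20) - r(8, 5 - 4) = 7*20 - √(12 + 8) = 140 - √20 = 140 - 2*√5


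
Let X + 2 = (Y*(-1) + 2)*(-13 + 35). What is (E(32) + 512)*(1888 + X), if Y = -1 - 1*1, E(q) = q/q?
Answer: 1012662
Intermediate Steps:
E(q) = 1
Y = -2 (Y = -1 - 1 = -2)
X = 86 (X = -2 + (-2*(-1) + 2)*(-13 + 35) = -2 + (2 + 2)*22 = -2 + 4*22 = -2 + 88 = 86)
(E(32) + 512)*(1888 + X) = (1 + 512)*(1888 + 86) = 513*1974 = 1012662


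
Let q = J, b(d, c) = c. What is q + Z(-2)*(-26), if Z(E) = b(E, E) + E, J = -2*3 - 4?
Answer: 94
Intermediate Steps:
J = -10 (J = -6 - 4 = -10)
Z(E) = 2*E (Z(E) = E + E = 2*E)
q = -10
q + Z(-2)*(-26) = -10 + (2*(-2))*(-26) = -10 - 4*(-26) = -10 + 104 = 94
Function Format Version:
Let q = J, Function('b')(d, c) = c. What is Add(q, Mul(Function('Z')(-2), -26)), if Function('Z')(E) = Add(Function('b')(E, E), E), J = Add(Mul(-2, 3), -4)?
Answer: 94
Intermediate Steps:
J = -10 (J = Add(-6, -4) = -10)
Function('Z')(E) = Mul(2, E) (Function('Z')(E) = Add(E, E) = Mul(2, E))
q = -10
Add(q, Mul(Function('Z')(-2), -26)) = Add(-10, Mul(Mul(2, -2), -26)) = Add(-10, Mul(-4, -26)) = Add(-10, 104) = 94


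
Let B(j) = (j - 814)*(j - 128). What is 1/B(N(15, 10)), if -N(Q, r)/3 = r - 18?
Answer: 1/82160 ≈ 1.2171e-5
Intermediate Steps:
N(Q, r) = 54 - 3*r (N(Q, r) = -3*(r - 18) = -3*(-18 + r) = 54 - 3*r)
B(j) = (-814 + j)*(-128 + j)
1/B(N(15, 10)) = 1/(104192 + (54 - 3*10)**2 - 942*(54 - 3*10)) = 1/(104192 + (54 - 30)**2 - 942*(54 - 30)) = 1/(104192 + 24**2 - 942*24) = 1/(104192 + 576 - 22608) = 1/82160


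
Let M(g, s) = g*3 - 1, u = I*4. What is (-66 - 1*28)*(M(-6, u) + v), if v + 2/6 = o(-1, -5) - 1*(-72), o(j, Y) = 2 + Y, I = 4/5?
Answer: -14006/3 ≈ -4668.7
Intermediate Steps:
I = ⅘ (I = 4*(⅕) = ⅘ ≈ 0.80000)
u = 16/5 (u = (⅘)*4 = 16/5 ≈ 3.2000)
M(g, s) = -1 + 3*g (M(g, s) = 3*g - 1 = -1 + 3*g)
v = 206/3 (v = -⅓ + ((2 - 5) - 1*(-72)) = -⅓ + (-3 + 72) = -⅓ + 69 = 206/3 ≈ 68.667)
(-66 - 1*28)*(M(-6, u) + v) = (-66 - 1*28)*((-1 + 3*(-6)) + 206/3) = (-66 - 28)*((-1 - 18) + 206/3) = -94*(-19 + 206/3) = -94*149/3 = -14006/3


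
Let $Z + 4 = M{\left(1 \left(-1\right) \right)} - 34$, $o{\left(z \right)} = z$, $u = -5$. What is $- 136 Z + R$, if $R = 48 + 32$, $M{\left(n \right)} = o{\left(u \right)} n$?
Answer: $4568$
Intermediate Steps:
$M{\left(n \right)} = - 5 n$
$R = 80$
$Z = -33$ ($Z = -4 - \left(34 + 5 \cdot 1 \left(-1\right)\right) = -4 - 29 = -33$)
$- 136 Z + R = \left(-136\right) \left(-33\right) + 80 = 4488 + 80 = 4568$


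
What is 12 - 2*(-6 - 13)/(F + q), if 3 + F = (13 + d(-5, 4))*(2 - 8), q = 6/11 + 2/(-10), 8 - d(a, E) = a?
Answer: 51311/4363 ≈ 11.760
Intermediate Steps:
d(a, E) = 8 - a
q = 19/55 (q = 6*(1/11) + 2*(-1/10) = 6/11 - 1/5 = 19/55 ≈ 0.34545)
F = -159 (F = -3 + (13 + (8 - 1*(-5)))*(2 - 8) = -3 + (13 + (8 + 5))*(-6) = -3 + (13 + 13)*(-6) = -3 + 26*(-6) = -3 - 156 = -159)
12 - 2*(-6 - 13)/(F + q) = 12 - 2*(-6 - 13)/(-159 + 19/55) = 12 - (-38)/(-8726/55) = 12 - (-38)*(-55)/8726 = 12 - 2*1045/8726 = 12 - 1045/4363 = 51311/4363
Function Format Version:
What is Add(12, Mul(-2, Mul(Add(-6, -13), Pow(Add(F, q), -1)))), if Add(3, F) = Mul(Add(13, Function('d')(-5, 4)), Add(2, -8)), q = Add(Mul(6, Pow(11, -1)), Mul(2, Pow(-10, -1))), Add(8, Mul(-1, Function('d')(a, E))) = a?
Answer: Rational(51311, 4363) ≈ 11.760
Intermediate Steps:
Function('d')(a, E) = Add(8, Mul(-1, a))
q = Rational(19, 55) (q = Add(Mul(6, Rational(1, 11)), Mul(2, Rational(-1, 10))) = Add(Rational(6, 11), Rational(-1, 5)) = Rational(19, 55) ≈ 0.34545)
F = -159 (F = Add(-3, Mul(Add(13, Add(8, Mul(-1, -5))), Add(2, -8))) = Add(-3, Mul(Add(13, Add(8, 5)), -6)) = Add(-3, Mul(Add(13, 13), -6)) = Add(-3, Mul(26, -6)) = Add(-3, -156) = -159)
Add(12, Mul(-2, Mul(Add(-6, -13), Pow(Add(F, q), -1)))) = Add(12, Mul(-2, Mul(Add(-6, -13), Pow(Add(-159, Rational(19, 55)), -1)))) = Add(12, Mul(-2, Mul(-19, Pow(Rational(-8726, 55), -1)))) = Add(12, Mul(-2, Mul(-19, Rational(-55, 8726)))) = Add(12, Mul(-2, Rational(1045, 8726))) = Add(12, Rational(-1045, 4363)) = Rational(51311, 4363)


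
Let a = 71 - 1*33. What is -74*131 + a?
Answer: -9656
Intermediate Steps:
a = 38 (a = 71 - 33 = 38)
-74*131 + a = -74*131 + 38 = -9694 + 38 = -9656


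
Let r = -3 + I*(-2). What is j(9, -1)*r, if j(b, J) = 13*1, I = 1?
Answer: -65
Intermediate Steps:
j(b, J) = 13
r = -5 (r = -3 + 1*(-2) = -3 - 2 = -5)
j(9, -1)*r = 13*(-5) = -65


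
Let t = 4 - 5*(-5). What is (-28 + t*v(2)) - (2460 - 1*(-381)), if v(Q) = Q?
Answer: -2811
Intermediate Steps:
t = 29 (t = 4 + 25 = 29)
(-28 + t*v(2)) - (2460 - 1*(-381)) = (-28 + 29*2) - (2460 - 1*(-381)) = (-28 + 58) - (2460 + 381) = 30 - 1*2841 = 30 - 2841 = -2811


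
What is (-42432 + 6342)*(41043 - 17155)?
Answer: -862117920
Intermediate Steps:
(-42432 + 6342)*(41043 - 17155) = -36090*23888 = -862117920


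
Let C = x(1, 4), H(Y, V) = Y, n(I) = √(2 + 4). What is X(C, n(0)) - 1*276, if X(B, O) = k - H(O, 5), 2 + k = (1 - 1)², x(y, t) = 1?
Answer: -278 - √6 ≈ -280.45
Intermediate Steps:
n(I) = √6
k = -2 (k = -2 + (1 - 1)² = -2 + 0² = -2 + 0 = -2)
C = 1
X(B, O) = -2 - O
X(C, n(0)) - 1*276 = (-2 - √6) - 1*276 = (-2 - √6) - 276 = -278 - √6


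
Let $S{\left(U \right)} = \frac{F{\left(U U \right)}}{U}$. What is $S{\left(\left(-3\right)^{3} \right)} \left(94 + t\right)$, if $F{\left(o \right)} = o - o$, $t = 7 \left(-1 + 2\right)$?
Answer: $0$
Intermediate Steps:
$t = 7$ ($t = 7 \cdot 1 = 7$)
$F{\left(o \right)} = 0$
$S{\left(U \right)} = 0$ ($S{\left(U \right)} = \frac{0}{U} = 0$)
$S{\left(\left(-3\right)^{3} \right)} \left(94 + t\right) = 0 \left(94 + 7\right) = 0 \cdot 101 = 0$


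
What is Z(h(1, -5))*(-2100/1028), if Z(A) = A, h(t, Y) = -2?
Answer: 1050/257 ≈ 4.0856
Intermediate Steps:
Z(h(1, -5))*(-2100/1028) = -(-4200)/1028 = -2*(-525/257) = 1050/257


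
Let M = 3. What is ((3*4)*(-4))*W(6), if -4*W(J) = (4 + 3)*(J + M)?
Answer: 756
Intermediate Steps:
W(J) = -21/4 - 7*J/4 (W(J) = -(4 + 3)*(J + 3)/4 = -7*(3 + J)/4 = -(21 + 7*J)/4 = -21/4 - 7*J/4)
((3*4)*(-4))*W(6) = ((3*4)*(-4))*(-21/4 - 7/4*6) = (12*(-4))*(-21/4 - 21/2) = -48*(-63/4) = 756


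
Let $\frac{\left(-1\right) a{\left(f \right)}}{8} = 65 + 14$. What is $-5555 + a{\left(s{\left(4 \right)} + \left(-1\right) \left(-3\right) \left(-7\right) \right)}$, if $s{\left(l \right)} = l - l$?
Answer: $-6187$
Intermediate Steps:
$s{\left(l \right)} = 0$
$a{\left(f \right)} = -632$ ($a{\left(f \right)} = - 8 \left(65 + 14\right) = \left(-8\right) 79 = -632$)
$-5555 + a{\left(s{\left(4 \right)} + \left(-1\right) \left(-3\right) \left(-7\right) \right)} = -5555 - 632 = -6187$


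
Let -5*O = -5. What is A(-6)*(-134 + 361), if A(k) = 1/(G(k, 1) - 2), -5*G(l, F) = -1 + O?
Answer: -227/2 ≈ -113.50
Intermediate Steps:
O = 1 (O = -⅕*(-5) = 1)
G(l, F) = 0 (G(l, F) = -(-1 + 1)/5 = -⅕*0 = 0)
A(k) = -½ (A(k) = 1/(0 - 2) = 1/(-2) = -½)
A(-6)*(-134 + 361) = -(-134 + 361)/2 = -½*227 = -227/2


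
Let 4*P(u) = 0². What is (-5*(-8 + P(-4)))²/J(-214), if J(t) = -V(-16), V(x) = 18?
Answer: -800/9 ≈ -88.889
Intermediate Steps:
P(u) = 0 (P(u) = (¼)*0² = (¼)*0 = 0)
J(t) = -18 (J(t) = -1*18 = -18)
(-5*(-8 + P(-4)))²/J(-214) = (-5*(-8 + 0))²/(-18) = (-5*(-8))²*(-1/18) = 40²*(-1/18) = 1600*(-1/18) = -800/9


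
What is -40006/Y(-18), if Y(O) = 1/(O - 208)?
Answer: 9041356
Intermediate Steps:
Y(O) = 1/(-208 + O)
-40006/Y(-18) = -40006/(1/(-208 - 18)) = -40006/(1/(-226)) = -40006/(-1/226) = -40006*(-226) = 9041356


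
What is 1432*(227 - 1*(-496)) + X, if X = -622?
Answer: 1034714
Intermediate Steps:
1432*(227 - 1*(-496)) + X = 1432*(227 - 1*(-496)) - 622 = 1432*(227 + 496) - 622 = 1432*723 - 622 = 1035336 - 622 = 1034714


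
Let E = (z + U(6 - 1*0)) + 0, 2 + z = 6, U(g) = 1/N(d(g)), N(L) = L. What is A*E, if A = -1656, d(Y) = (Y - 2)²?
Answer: -13455/2 ≈ -6727.5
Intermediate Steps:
d(Y) = (-2 + Y)²
U(g) = (-2 + g)⁻² (U(g) = 1/((-2 + g)²) = (-2 + g)⁻²)
z = 4 (z = -2 + 6 = 4)
E = 65/16 (E = (4 + (-2 + (6 - 1*0))⁻²) + 0 = (4 + (-2 + (6 + 0))⁻²) + 0 = (4 + (-2 + 6)⁻²) + 0 = (4 + 4⁻²) + 0 = (4 + 1/16) + 0 = 65/16 + 0 = 65/16 ≈ 4.0625)
A*E = -1656*65/16 = -13455/2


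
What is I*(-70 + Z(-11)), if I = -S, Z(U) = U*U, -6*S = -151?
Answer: -2567/2 ≈ -1283.5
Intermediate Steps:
S = 151/6 (S = -⅙*(-151) = 151/6 ≈ 25.167)
Z(U) = U²
I = -151/6 (I = -1*151/6 = -151/6 ≈ -25.167)
I*(-70 + Z(-11)) = -151*(-70 + (-11)²)/6 = -151*(-70 + 121)/6 = -151/6*51 = -2567/2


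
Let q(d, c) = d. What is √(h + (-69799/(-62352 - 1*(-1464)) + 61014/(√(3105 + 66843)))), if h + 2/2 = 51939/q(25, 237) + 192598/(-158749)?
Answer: √(4577638898844478436132477787546 + 11537626603852761380943922800*√1943)/46952153511540 ≈ 48.033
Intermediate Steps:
h = 8236480636/3968725 (h = -1 + (51939/25 + 192598/(-158749)) = -1 + (51939*(1/25) + 192598*(-1/158749)) = -1 + (51939/25 - 192598/158749) = -1 + 8240449361/3968725 = 8236480636/3968725 ≈ 2075.3)
√(h + (-69799/(-62352 - 1*(-1464)) + 61014/(√(3105 + 66843)))) = √(8236480636/3968725 + (-69799/(-62352 - 1*(-1464)) + 61014/(√(3105 + 66843)))) = √(8236480636/3968725 + (-69799/(-62352 + 1464) + 61014/(√69948))) = √(8236480636/3968725 + (-69799/(-60888) + 61014/((6*√1943)))) = √(8236480636/3968725 + (-69799*(-1/60888) + 61014*(√1943/11658))) = √(8236480636/3968725 + (69799/60888 + 10169*√1943/1943)) = √(501779846001043/241647727800 + 10169*√1943/1943)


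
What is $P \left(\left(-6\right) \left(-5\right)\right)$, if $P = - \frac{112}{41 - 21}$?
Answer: $-168$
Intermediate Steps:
$P = - \frac{28}{5}$ ($P = - \frac{112}{41 - 21} = - \frac{112}{20} = \left(-112\right) \frac{1}{20} = - \frac{28}{5} \approx -5.6$)
$P \left(\left(-6\right) \left(-5\right)\right) = - \frac{28 \left(\left(-6\right) \left(-5\right)\right)}{5} = \left(- \frac{28}{5}\right) 30 = -168$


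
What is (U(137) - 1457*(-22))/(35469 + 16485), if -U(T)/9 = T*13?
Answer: 16025/51954 ≈ 0.30845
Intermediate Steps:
U(T) = -117*T (U(T) = -9*T*13 = -117*T)
(U(137) - 1457*(-22))/(35469 + 16485) = (-117*137 - 1457*(-22))/(35469 + 16485) = (-16029 + 32054)/51954 = 16025*(1/51954) = 16025/51954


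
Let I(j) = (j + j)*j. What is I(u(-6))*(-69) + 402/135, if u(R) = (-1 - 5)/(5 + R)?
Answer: -223426/45 ≈ -4965.0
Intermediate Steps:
u(R) = -6/(5 + R)
I(j) = 2*j² (I(j) = (2*j)*j = 2*j²)
I(u(-6))*(-69) + 402/135 = (2*(-6/(5 - 6))²)*(-69) + 402/135 = (2*(-6/(-1))²)*(-69) + 402*(1/135) = (2*(-6*(-1))²)*(-69) + 134/45 = (2*6²)*(-69) + 134/45 = (2*36)*(-69) + 134/45 = 72*(-69) + 134/45 = -4968 + 134/45 = -223426/45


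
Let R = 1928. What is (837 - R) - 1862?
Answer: -2953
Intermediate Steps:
(837 - R) - 1862 = (837 - 1*1928) - 1862 = (837 - 1928) - 1862 = -1091 - 1862 = -2953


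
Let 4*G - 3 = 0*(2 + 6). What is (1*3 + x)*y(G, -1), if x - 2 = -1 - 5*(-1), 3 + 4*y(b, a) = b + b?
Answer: -27/8 ≈ -3.3750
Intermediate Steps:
G = ¾ (G = ¾ + (0*(2 + 6))/4 = ¾ + (0*8)/4 = ¾ + (¼)*0 = ¾ + 0 = ¾ ≈ 0.75000)
y(b, a) = -¾ + b/2 (y(b, a) = -¾ + (b + b)/4 = -¾ + (2*b)/4 = -¾ + b/2)
x = 6 (x = 2 + (-1 - 5*(-1)) = 2 + (-1 + 5) = 2 + 4 = 6)
(1*3 + x)*y(G, -1) = (1*3 + 6)*(-¾ + (½)*(¾)) = (3 + 6)*(-¾ + 3/8) = 9*(-3/8) = -27/8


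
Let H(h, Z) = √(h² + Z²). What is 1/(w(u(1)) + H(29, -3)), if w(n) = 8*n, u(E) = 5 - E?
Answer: 16/87 - 5*√34/174 ≈ 0.016352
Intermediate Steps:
H(h, Z) = √(Z² + h²)
1/(w(u(1)) + H(29, -3)) = 1/(8*(5 - 1*1) + √((-3)² + 29²)) = 1/(8*(5 - 1) + √(9 + 841)) = 1/(8*4 + √850) = 1/(32 + 5*√34)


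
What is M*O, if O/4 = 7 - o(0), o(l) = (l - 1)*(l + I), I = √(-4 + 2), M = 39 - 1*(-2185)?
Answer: 62272 + 8896*I*√2 ≈ 62272.0 + 12581.0*I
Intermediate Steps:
M = 2224 (M = 39 + 2185 = 2224)
I = I*√2 (I = √(-2) = I*√2 ≈ 1.4142*I)
o(l) = (-1 + l)*(l + I*√2) (o(l) = (l - 1)*(l + I*√2) = (-1 + l)*(l + I*√2))
O = 28 + 4*I*√2 (O = 4*(7 - (0² - 1*0 - I*√2 + I*0*√2)) = 4*(7 - (0 + 0 - I*√2 + 0)) = 4*(7 - (-1)*I*√2) = 4*(7 + I*√2) = 28 + 4*I*√2 ≈ 28.0 + 5.6569*I)
M*O = 2224*(28 + 4*I*√2) = 62272 + 8896*I*√2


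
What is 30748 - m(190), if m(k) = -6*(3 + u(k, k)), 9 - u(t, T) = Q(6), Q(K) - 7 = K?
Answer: 30742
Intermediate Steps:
Q(K) = 7 + K
u(t, T) = -4 (u(t, T) = 9 - (7 + 6) = 9 - 1*13 = 9 - 13 = -4)
m(k) = 6 (m(k) = -6*(3 - 4) = -6*(-1) = 6)
30748 - m(190) = 30748 - 1*6 = 30748 - 6 = 30742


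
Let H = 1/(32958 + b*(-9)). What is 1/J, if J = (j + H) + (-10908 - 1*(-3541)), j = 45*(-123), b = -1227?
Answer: -44001/567700901 ≈ -7.7507e-5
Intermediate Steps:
j = -5535
H = 1/44001 (H = 1/(32958 - 1227*(-9)) = 1/(32958 + 11043) = 1/44001 ≈ 2.2727e-5)
J = -567700901/44001 (J = (-5535 + 1/44001) + (-10908 - 1*(-3541)) = -243545534/44001 + (-10908 + 3541) = -243545534/44001 - 7367 = -567700901/44001 ≈ -12902.)
1/J = 1/(-567700901/44001) = -44001/567700901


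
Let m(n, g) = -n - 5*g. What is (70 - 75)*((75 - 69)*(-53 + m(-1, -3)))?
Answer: 1110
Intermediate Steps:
(70 - 75)*((75 - 69)*(-53 + m(-1, -3))) = (70 - 75)*((75 - 69)*(-53 + (-1*(-1) - 5*(-3)))) = -30*(-53 + (1 + 15)) = -30*(-53 + 16) = -30*(-37) = -5*(-222) = 1110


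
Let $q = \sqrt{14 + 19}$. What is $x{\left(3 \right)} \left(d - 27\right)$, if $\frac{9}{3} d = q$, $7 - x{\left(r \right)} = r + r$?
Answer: $-27 + \frac{\sqrt{33}}{3} \approx -25.085$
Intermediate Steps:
$q = \sqrt{33} \approx 5.7446$
$x{\left(r \right)} = 7 - 2 r$ ($x{\left(r \right)} = 7 - \left(r + r\right) = 7 - 2 r$)
$d = \frac{\sqrt{33}}{3} \approx 1.9149$
$x{\left(3 \right)} \left(d - 27\right) = \left(7 - 6\right) \left(\frac{\sqrt{33}}{3} - 27\right) = \left(7 - 6\right) \left(-27 + \frac{\sqrt{33}}{3}\right) = 1 \left(-27 + \frac{\sqrt{33}}{3}\right) = -27 + \frac{\sqrt{33}}{3}$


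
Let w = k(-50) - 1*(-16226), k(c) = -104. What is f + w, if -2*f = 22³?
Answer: 10798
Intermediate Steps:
w = 16122 (w = -104 - 1*(-16226) = -104 + 16226 = 16122)
f = -5324 (f = -½*22³ = -½*10648 = -5324)
f + w = -5324 + 16122 = 10798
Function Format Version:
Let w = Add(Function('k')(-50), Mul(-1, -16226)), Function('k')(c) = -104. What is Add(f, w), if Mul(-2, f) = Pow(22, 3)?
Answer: 10798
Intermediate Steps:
w = 16122 (w = Add(-104, Mul(-1, -16226)) = Add(-104, 16226) = 16122)
f = -5324 (f = Mul(Rational(-1, 2), Pow(22, 3)) = Mul(Rational(-1, 2), 10648) = -5324)
Add(f, w) = Add(-5324, 16122) = 10798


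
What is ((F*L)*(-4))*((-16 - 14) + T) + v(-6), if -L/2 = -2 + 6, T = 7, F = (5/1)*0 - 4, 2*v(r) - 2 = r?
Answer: 2942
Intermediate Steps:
v(r) = 1 + r/2
F = -4 (F = (5*1)*0 - 4 = 5*0 - 4 = 0 - 4 = -4)
L = -8 (L = -2*(-2 + 6) = -2*4 = -8)
((F*L)*(-4))*((-16 - 14) + T) + v(-6) = (-4*(-8)*(-4))*((-16 - 14) + 7) + (1 + (1/2)*(-6)) = (32*(-4))*(-30 + 7) + (1 - 3) = -128*(-23) - 2 = 2944 - 2 = 2942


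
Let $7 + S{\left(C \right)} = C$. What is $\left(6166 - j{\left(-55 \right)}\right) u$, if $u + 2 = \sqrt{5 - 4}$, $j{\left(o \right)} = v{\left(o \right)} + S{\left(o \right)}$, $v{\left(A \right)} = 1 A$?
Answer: $-6283$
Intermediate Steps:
$v{\left(A \right)} = A$
$S{\left(C \right)} = -7 + C$
$j{\left(o \right)} = -7 + 2 o$ ($j{\left(o \right)} = o + \left(-7 + o\right) = -7 + 2 o$)
$u = -1$ ($u = -2 + \sqrt{5 - 4} = -2 + \sqrt{1} = -2 + 1 = -1$)
$\left(6166 - j{\left(-55 \right)}\right) u = \left(6166 - \left(-7 + 2 \left(-55\right)\right)\right) \left(-1\right) = \left(6166 - \left(-7 - 110\right)\right) \left(-1\right) = \left(6166 - -117\right) \left(-1\right) = \left(6166 + 117\right) \left(-1\right) = 6283 \left(-1\right) = -6283$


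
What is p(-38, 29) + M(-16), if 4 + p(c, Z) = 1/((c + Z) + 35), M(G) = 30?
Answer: 677/26 ≈ 26.038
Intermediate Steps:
p(c, Z) = -4 + 1/(35 + Z + c) (p(c, Z) = -4 + 1/((c + Z) + 35) = -4 + 1/((Z + c) + 35) = -4 + 1/(35 + Z + c))
p(-38, 29) + M(-16) = (-139 - 4*29 - 4*(-38))/(35 + 29 - 38) + 30 = (-139 - 116 + 152)/26 + 30 = (1/26)*(-103) + 30 = -103/26 + 30 = 677/26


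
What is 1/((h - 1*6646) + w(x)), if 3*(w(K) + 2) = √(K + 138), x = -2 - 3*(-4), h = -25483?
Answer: -289179/9291610301 - 6*√37/9291610301 ≈ -3.1127e-5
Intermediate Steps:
x = 10 (x = -2 + 12 = 10)
w(K) = -2 + √(138 + K)/3 (w(K) = -2 + √(K + 138)/3 = -2 + √(138 + K)/3)
1/((h - 1*6646) + w(x)) = 1/((-25483 - 1*6646) + (-2 + √(138 + 10)/3)) = 1/((-25483 - 6646) + (-2 + √148/3)) = 1/(-32129 + (-2 + (2*√37)/3)) = 1/(-32129 + (-2 + 2*√37/3)) = 1/(-32131 + 2*√37/3)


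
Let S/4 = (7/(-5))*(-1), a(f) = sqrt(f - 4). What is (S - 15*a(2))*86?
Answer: 2408/5 - 1290*I*sqrt(2) ≈ 481.6 - 1824.3*I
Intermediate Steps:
a(f) = sqrt(-4 + f)
S = 28/5 (S = 4*((7/(-5))*(-1)) = 4*((7*(-1/5))*(-1)) = 4*(-7/5*(-1)) = 4*(7/5) = 28/5 ≈ 5.6000)
(S - 15*a(2))*86 = (28/5 - 15*sqrt(-4 + 2))*86 = (28/5 - 15*I*sqrt(2))*86 = 2408/5 - 1290*I*sqrt(2)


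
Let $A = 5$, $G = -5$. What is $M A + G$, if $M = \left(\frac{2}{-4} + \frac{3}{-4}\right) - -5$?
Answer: $\frac{55}{4} \approx 13.75$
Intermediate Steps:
$M = \frac{15}{4}$ ($M = \left(2 \left(- \frac{1}{4}\right) + 3 \left(- \frac{1}{4}\right)\right) + 5 = \left(- \frac{1}{2} - \frac{3}{4}\right) + 5 = - \frac{5}{4} + 5 = \frac{15}{4} \approx 3.75$)
$M A + G = \frac{15}{4} \cdot 5 - 5 = \frac{75}{4} - 5 = \frac{55}{4}$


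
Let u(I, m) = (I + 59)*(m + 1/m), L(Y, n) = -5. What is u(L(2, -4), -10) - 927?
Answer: -7362/5 ≈ -1472.4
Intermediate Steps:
u(I, m) = (59 + I)*(m + 1/m)
u(L(2, -4), -10) - 927 = (59 - 5 + (-10)**2*(59 - 5))/(-10) - 927 = -(59 - 5 + 100*54)/10 - 927 = -(59 - 5 + 5400)/10 - 927 = -1/10*5454 - 927 = -2727/5 - 927 = -7362/5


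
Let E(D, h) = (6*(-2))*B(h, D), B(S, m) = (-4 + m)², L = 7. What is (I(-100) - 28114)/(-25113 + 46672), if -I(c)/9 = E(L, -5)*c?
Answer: -125314/21559 ≈ -5.8126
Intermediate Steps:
E(D, h) = -12*(-4 + D)² (E(D, h) = (6*(-2))*(-4 + D)² = -12*(-4 + D)²)
I(c) = 972*c (I(c) = -9*(-12*(-4 + 7)²)*c = -9*(-12*3²)*c = -9*(-12*9)*c = -(-972)*c = 972*c)
(I(-100) - 28114)/(-25113 + 46672) = (972*(-100) - 28114)/(-25113 + 46672) = (-97200 - 28114)/21559 = -125314*1/21559 = -125314/21559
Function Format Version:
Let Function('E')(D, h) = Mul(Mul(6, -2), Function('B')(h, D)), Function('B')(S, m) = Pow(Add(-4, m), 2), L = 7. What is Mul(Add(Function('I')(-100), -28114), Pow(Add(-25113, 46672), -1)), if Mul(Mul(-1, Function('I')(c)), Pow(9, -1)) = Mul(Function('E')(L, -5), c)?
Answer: Rational(-125314, 21559) ≈ -5.8126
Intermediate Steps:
Function('E')(D, h) = Mul(-12, Pow(Add(-4, D), 2)) (Function('E')(D, h) = Mul(Mul(6, -2), Pow(Add(-4, D), 2)) = Mul(-12, Pow(Add(-4, D), 2)))
Function('I')(c) = Mul(972, c) (Function('I')(c) = Mul(-9, Mul(Mul(-12, Pow(Add(-4, 7), 2)), c)) = Mul(-9, Mul(Mul(-12, Pow(3, 2)), c)) = Mul(-9, Mul(Mul(-12, 9), c)) = Mul(-9, Mul(-108, c)) = Mul(972, c))
Mul(Add(Function('I')(-100), -28114), Pow(Add(-25113, 46672), -1)) = Mul(Add(Mul(972, -100), -28114), Pow(Add(-25113, 46672), -1)) = Mul(Add(-97200, -28114), Pow(21559, -1)) = Mul(-125314, Rational(1, 21559)) = Rational(-125314, 21559)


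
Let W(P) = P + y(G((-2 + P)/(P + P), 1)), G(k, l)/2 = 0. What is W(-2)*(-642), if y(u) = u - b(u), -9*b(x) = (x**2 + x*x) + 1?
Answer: 3638/3 ≈ 1212.7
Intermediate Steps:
b(x) = -1/9 - 2*x**2/9 (b(x) = -((x**2 + x*x) + 1)/9 = -((x**2 + x**2) + 1)/9 = -(2*x**2 + 1)/9 = -(1 + 2*x**2)/9 = -1/9 - 2*x**2/9)
G(k, l) = 0 (G(k, l) = 2*0 = 0)
y(u) = 1/9 + u + 2*u**2/9 (y(u) = u - (-1/9 - 2*u**2/9) = u + (1/9 + 2*u**2/9) = 1/9 + u + 2*u**2/9)
W(P) = 1/9 + P (W(P) = P + (1/9 + 0 + (2/9)*0**2) = P + (1/9 + 0 + (2/9)*0) = P + (1/9 + 0 + 0) = P + 1/9 = 1/9 + P)
W(-2)*(-642) = (1/9 - 2)*(-642) = -17/9*(-642) = 3638/3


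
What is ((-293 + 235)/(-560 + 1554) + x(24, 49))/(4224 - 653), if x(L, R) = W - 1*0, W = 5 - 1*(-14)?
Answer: 9414/1774787 ≈ 0.0053043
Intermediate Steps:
W = 19 (W = 5 + 14 = 19)
x(L, R) = 19 (x(L, R) = 19 - 1*0 = 19 + 0 = 19)
((-293 + 235)/(-560 + 1554) + x(24, 49))/(4224 - 653) = ((-293 + 235)/(-560 + 1554) + 19)/(4224 - 653) = (-58/994 + 19)/3571 = (-58*1/994 + 19)*(1/3571) = (-29/497 + 19)*(1/3571) = (9414/497)*(1/3571) = 9414/1774787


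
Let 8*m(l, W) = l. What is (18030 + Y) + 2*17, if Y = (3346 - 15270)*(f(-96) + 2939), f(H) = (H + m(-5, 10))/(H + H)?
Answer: -13452507961/384 ≈ -3.5033e+7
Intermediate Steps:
m(l, W) = l/8
f(H) = (-5/8 + H)/(2*H) (f(H) = (H + (1/8)*(-5))/(H + H) = (H - 5/8)/((2*H)) = (-5/8 + H)*(1/(2*H)) = (-5/8 + H)/(2*H))
Y = -13459444537/384 (Y = (3346 - 15270)*((1/16)*(-5 + 8*(-96))/(-96) + 2939) = -11924*((1/16)*(-1/96)*(-5 - 768) + 2939) = -11924*((1/16)*(-1/96)*(-773) + 2939) = -11924*(773/1536 + 2939) = -11924*4515077/1536 = -13459444537/384 ≈ -3.5051e+7)
(18030 + Y) + 2*17 = (18030 - 13459444537/384) + 2*17 = -13452521017/384 + 34 = -13452507961/384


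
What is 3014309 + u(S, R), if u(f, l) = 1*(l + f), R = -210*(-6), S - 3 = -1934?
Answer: 3013638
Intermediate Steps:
S = -1931 (S = 3 - 1934 = -1931)
R = 1260
u(f, l) = f + l (u(f, l) = 1*(f + l) = f + l)
3014309 + u(S, R) = 3014309 + (-1931 + 1260) = 3014309 - 671 = 3013638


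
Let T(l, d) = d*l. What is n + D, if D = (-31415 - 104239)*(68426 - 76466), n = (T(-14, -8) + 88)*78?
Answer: 1090673760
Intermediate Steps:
n = 15600 (n = (-8*(-14) + 88)*78 = (112 + 88)*78 = 200*78 = 15600)
D = 1090658160 (D = -135654*(-8040) = 1090658160)
n + D = 15600 + 1090658160 = 1090673760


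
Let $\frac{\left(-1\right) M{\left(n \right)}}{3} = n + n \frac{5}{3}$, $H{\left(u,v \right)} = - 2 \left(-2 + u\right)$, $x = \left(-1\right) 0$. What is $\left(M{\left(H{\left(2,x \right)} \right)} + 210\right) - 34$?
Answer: $176$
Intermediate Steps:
$x = 0$
$H{\left(u,v \right)} = 4 - 2 u$
$M{\left(n \right)} = - 8 n$ ($M{\left(n \right)} = - 3 \left(n + n \frac{5}{3}\right) = - 3 \left(n + \frac{5 n}{3}\right) = - 3 \frac{8 n}{3} = - 8 n$)
$\left(M{\left(H{\left(2,x \right)} \right)} + 210\right) - 34 = \left(- 8 \left(4 - 4\right) + 210\right) - 34 = \left(\left(-8\right) 0 + 210\right) - 34 = \left(0 + 210\right) - 34 = 210 - 34 = 176$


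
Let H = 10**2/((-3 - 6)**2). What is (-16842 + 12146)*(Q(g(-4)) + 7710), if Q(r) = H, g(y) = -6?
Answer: -2933168560/81 ≈ -3.6212e+7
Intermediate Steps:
H = 100/81 (H = 100/((-9)**2) = 100/81 ≈ 1.2346)
Q(r) = 100/81
(-16842 + 12146)*(Q(g(-4)) + 7710) = (-16842 + 12146)*(100/81 + 7710) = -4696*624610/81 = -2933168560/81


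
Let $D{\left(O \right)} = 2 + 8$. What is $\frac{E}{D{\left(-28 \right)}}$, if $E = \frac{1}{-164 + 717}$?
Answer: $\frac{1}{5530} \approx 0.00018083$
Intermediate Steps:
$D{\left(O \right)} = 10$
$E = \frac{1}{553} \approx 0.0018083$
$\frac{E}{D{\left(-28 \right)}} = \frac{1}{553 \cdot 10} = \frac{1}{553} \cdot \frac{1}{10} = \frac{1}{5530}$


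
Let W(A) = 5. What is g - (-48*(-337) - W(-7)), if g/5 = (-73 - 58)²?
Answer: 69634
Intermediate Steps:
g = 85805 (g = 5*(-73 - 58)² = 5*(-131)² = 5*17161 = 85805)
g - (-48*(-337) - W(-7)) = 85805 - (-48*(-337) - 1*5) = 85805 - (16176 - 5) = 85805 - 1*16171 = 85805 - 16171 = 69634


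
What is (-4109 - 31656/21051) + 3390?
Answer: -5055775/7017 ≈ -720.50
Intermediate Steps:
(-4109 - 31656/21051) + 3390 = (-4109 - 31656*1/21051) + 3390 = (-4109 - 10552/7017) + 3390 = -28843405/7017 + 3390 = -5055775/7017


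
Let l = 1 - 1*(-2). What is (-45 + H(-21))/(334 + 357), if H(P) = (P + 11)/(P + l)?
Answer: -400/6219 ≈ -0.064319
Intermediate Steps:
l = 3 (l = 1 + 2 = 3)
H(P) = (11 + P)/(3 + P) (H(P) = (P + 11)/(P + 3) = (11 + P)/(3 + P))
(-45 + H(-21))/(334 + 357) = (-45 + (11 - 21)/(3 - 21))/(334 + 357) = (-45 - 10/(-18))/691 = (-45 - 1/18*(-10))*(1/691) = (-45 + 5/9)*(1/691) = -400/9*1/691 = -400/6219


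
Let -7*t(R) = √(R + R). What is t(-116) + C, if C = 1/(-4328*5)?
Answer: -1/21640 - 2*I*√58/7 ≈ -4.6211e-5 - 2.1759*I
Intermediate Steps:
C = -1/21640 (C = 1/(-21640) = -1/21640 ≈ -4.6211e-5)
t(R) = -√2*√R/7 (t(R) = -√(R + R)/7 = -√2*√R/7)
t(-116) + C = -√2*√(-116)/7 - 1/21640 = -√2*2*I*√29/7 - 1/21640 = -2*I*√58/7 - 1/21640 = -1/21640 - 2*I*√58/7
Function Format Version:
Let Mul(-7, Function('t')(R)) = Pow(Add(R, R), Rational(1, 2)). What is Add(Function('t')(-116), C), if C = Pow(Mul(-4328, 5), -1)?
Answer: Add(Rational(-1, 21640), Mul(Rational(-2, 7), I, Pow(58, Rational(1, 2)))) ≈ Add(-4.6211e-5, Mul(-2.1759, I))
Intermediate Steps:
C = Rational(-1, 21640) (C = Pow(-21640, -1) = Rational(-1, 21640) ≈ -4.6211e-5)
Function('t')(R) = Mul(Rational(-1, 7), Pow(2, Rational(1, 2)), Pow(R, Rational(1, 2))) (Function('t')(R) = Mul(Rational(-1, 7), Pow(Add(R, R), Rational(1, 2))) = Mul(Rational(-1, 7), Pow(Mul(2, R), Rational(1, 2))) = Mul(Rational(-1, 7), Mul(Pow(2, Rational(1, 2)), Pow(R, Rational(1, 2)))) = Mul(Rational(-1, 7), Pow(2, Rational(1, 2)), Pow(R, Rational(1, 2))))
Add(Function('t')(-116), C) = Add(Mul(Rational(-1, 7), Pow(2, Rational(1, 2)), Pow(-116, Rational(1, 2))), Rational(-1, 21640)) = Add(Mul(Rational(-1, 7), Pow(2, Rational(1, 2)), Mul(2, I, Pow(29, Rational(1, 2)))), Rational(-1, 21640)) = Add(Mul(Rational(-2, 7), I, Pow(58, Rational(1, 2))), Rational(-1, 21640)) = Add(Rational(-1, 21640), Mul(Rational(-2, 7), I, Pow(58, Rational(1, 2))))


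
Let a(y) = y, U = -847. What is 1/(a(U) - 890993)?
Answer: -1/891840 ≈ -1.1213e-6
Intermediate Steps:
1/(a(U) - 890993) = 1/(-847 - 890993) = 1/(-891840) = -1/891840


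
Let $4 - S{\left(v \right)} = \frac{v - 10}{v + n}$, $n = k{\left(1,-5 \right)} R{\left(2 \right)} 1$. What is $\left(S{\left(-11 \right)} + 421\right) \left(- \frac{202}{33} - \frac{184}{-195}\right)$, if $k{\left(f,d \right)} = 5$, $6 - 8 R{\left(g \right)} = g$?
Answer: $- \frac{2417406}{1105} \approx -2187.7$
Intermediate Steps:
$R{\left(g \right)} = \frac{3}{4} - \frac{g}{8}$
$n = \frac{5}{2}$ ($n = 5 \left(\frac{3}{4} - \frac{1}{4}\right) 1 = 5 \cdot \frac{1}{2} \cdot 1 = \frac{5}{2} \cdot 1 = \frac{5}{2} \approx 2.5$)
$S{\left(v \right)} = 4 - \frac{-10 + v}{\frac{5}{2} + v}$ ($S{\left(v \right)} = 4 - \frac{v - 10}{v + \frac{5}{2}} = 4 - \frac{-10 + v}{\frac{5}{2} + v}$)
$\left(S{\left(-11 \right)} + 421\right) \left(- \frac{202}{33} - \frac{184}{-195}\right) = \left(\frac{2 \left(20 + 3 \left(-11\right)\right)}{5 + 2 \left(-11\right)} + 421\right) \left(- \frac{202}{33} - \frac{184}{-195}\right) = \left(\frac{2 \left(20 - 33\right)}{5 - 22} + 421\right) \left(\left(-202\right) \frac{1}{33} - - \frac{184}{195}\right) = \left(2 \frac{1}{-17} \left(-13\right) + 421\right) \left(- \frac{202}{33} + \frac{184}{195}\right) = \left(2 \left(- \frac{1}{17}\right) \left(-13\right) + 421\right) \left(- \frac{3702}{715}\right) = \left(\frac{26}{17} + 421\right) \left(- \frac{3702}{715}\right) = \frac{7183}{17} \left(- \frac{3702}{715}\right) = - \frac{2417406}{1105}$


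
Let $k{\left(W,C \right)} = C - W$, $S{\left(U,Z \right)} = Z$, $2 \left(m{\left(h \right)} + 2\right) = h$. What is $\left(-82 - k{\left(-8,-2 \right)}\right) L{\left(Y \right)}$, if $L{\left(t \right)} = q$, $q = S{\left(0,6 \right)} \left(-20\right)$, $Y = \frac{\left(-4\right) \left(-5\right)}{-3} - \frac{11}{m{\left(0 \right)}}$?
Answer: $10560$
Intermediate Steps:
$m{\left(h \right)} = -2 + \frac{h}{2}$
$Y = - \frac{7}{6}$ ($Y = \frac{\left(-4\right) \left(-5\right)}{-3} - \frac{11}{-2 + \frac{1}{2} \cdot 0} = 20 \left(- \frac{1}{3}\right) - \frac{11}{-2 + 0} = - \frac{20}{3} - \frac{11}{-2} = - \frac{20}{3} - - \frac{11}{2} = - \frac{20}{3} + \frac{11}{2} = - \frac{7}{6} \approx -1.1667$)
$q = -120$ ($q = 6 \left(-20\right) = -120$)
$L{\left(t \right)} = -120$
$\left(-82 - k{\left(-8,-2 \right)}\right) L{\left(Y \right)} = \left(-82 - \left(-2 - -8\right)\right) \left(-120\right) = \left(-82 - \left(-2 + 8\right)\right) \left(-120\right) = \left(-82 - 6\right) \left(-120\right) = \left(-88\right) \left(-120\right) = 10560$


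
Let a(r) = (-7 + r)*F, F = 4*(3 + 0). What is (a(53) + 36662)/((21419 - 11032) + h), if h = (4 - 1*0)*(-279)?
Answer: 37214/9271 ≈ 4.0140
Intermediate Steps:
F = 12 (F = 4*3 = 12)
a(r) = -84 + 12*r (a(r) = (-7 + r)*12 = -84 + 12*r)
h = -1116 (h = (4 + 0)*(-279) = 4*(-279) = -1116)
(a(53) + 36662)/((21419 - 11032) + h) = ((-84 + 12*53) + 36662)/((21419 - 11032) - 1116) = ((-84 + 636) + 36662)/(10387 - 1116) = (552 + 36662)/9271 = 37214*(1/9271) = 37214/9271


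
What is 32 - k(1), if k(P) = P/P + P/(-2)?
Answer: 63/2 ≈ 31.500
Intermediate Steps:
k(P) = 1 - P/2 (k(P) = 1 + P*(-1/2) = 1 - P/2)
32 - k(1) = 32 - (1 - 1/2*1) = 32 - (1 - 1/2) = 32 - 1*1/2 = 32 - 1/2 = 63/2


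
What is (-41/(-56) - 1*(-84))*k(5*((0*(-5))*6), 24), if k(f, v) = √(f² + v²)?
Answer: 14235/7 ≈ 2033.6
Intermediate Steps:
(-41/(-56) - 1*(-84))*k(5*((0*(-5))*6), 24) = (-41/(-56) - 1*(-84))*√((5*((0*(-5))*6))² + 24²) = (-41*(-1/56) + 84)*√((5*(0*6))² + 576) = (41/56 + 84)*√((5*0)² + 576) = 4745*√(0² + 576)/56 = 4745*√(0 + 576)/56 = 4745*√576/56 = (4745/56)*24 = 14235/7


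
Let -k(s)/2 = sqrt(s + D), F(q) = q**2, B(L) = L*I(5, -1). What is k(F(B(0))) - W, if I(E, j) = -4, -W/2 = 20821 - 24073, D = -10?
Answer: -6504 - 2*I*sqrt(10) ≈ -6504.0 - 6.3246*I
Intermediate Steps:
W = 6504 (W = -2*(20821 - 24073) = -2*(-3252) = 6504)
B(L) = -4*L (B(L) = L*(-4) = -4*L)
k(s) = -2*sqrt(-10 + s) (k(s) = -2*sqrt(s - 10) = -2*sqrt(-10 + s))
k(F(B(0))) - W = -2*sqrt(-10 + (-4*0)**2) - 1*6504 = -2*sqrt(-10 + 0**2) - 6504 = -2*sqrt(-10 + 0) - 6504 = -2*I*sqrt(10) - 6504 = -6504 - 2*I*sqrt(10)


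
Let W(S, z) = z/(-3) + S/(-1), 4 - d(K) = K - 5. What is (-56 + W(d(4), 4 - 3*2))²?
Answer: 32761/9 ≈ 3640.1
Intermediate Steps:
d(K) = 9 - K (d(K) = 4 - (K - 5) = 4 - (-5 + K) = 4 + (5 - K) = 9 - K)
W(S, z) = -S - z/3 (W(S, z) = z*(-⅓) + S*(-1) = -z/3 - S = -S - z/3)
(-56 + W(d(4), 4 - 3*2))² = (-56 + (-(9 - 1*4) - (4 - 3*2)/3))² = (-56 + (-(9 - 4) - (4 - 6)/3))² = (-56 + (-1*5 - ⅓*(-2)))² = (-56 + (-5 + ⅔))² = (-56 - 13/3)² = (-181/3)² = 32761/9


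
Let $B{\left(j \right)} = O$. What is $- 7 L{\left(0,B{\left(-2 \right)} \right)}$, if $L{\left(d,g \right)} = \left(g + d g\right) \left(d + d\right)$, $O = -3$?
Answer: $0$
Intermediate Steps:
$B{\left(j \right)} = -3$
$L{\left(d,g \right)} = 2 d \left(g + d g\right)$ ($L{\left(d,g \right)} = \left(g + d g\right) 2 d = 2 d \left(g + d g\right)$)
$- 7 L{\left(0,B{\left(-2 \right)} \right)} = - 7 \cdot 2 \cdot 0 \left(-3\right) \left(1 + 0\right) = - 7 \cdot 2 \cdot 0 \left(-3\right) 1 = \left(-7\right) 0 = 0$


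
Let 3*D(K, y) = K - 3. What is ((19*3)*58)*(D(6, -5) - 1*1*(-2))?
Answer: 9918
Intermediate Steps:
D(K, y) = -1 + K/3 (D(K, y) = (K - 3)/3 = (-3 + K)/3 = -1 + K/3)
((19*3)*58)*(D(6, -5) - 1*1*(-2)) = ((19*3)*58)*((-1 + (1/3)*6) - 1*1*(-2)) = (57*58)*((-1 + 2) - 1*(-2)) = 3306*(1 + 2) = 3306*3 = 9918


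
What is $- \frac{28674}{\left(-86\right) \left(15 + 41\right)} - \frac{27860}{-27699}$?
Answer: $\frac{66315349}{9528456} \approx 6.9597$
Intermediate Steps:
$- \frac{28674}{\left(-86\right) \left(15 + 41\right)} - \frac{27860}{-27699} = - \frac{28674}{\left(-86\right) 56} - - \frac{3980}{3957} = - \frac{28674}{-4816} + \frac{3980}{3957} = \left(-28674\right) \left(- \frac{1}{4816}\right) + \frac{3980}{3957} = \frac{14337}{2408} + \frac{3980}{3957} = \frac{66315349}{9528456}$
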